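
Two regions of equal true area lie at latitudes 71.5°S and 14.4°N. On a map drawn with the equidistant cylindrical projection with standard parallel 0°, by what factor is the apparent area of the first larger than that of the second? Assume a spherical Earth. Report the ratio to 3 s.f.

Plate carrée maps x = Rλ, y = Rφ. The meridian scale is h = 1 and the parallel scale is k = 1/cos φ = sec φ.
Areal scale at 71.5°: h·k = 1.000 × 3.152 = 3.152.
Areal scale at 14.4°: h·k = 1.000 × 1.032 = 1.032.
Ratio = 3.152/1.032 ≈ 3.05.

3.05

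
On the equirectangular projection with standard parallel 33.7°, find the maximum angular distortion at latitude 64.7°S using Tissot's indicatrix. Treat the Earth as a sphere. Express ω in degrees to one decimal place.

The equidistant cylindrical projection with φ₀ = 33.7° has h = 1 (meridians true) and k = cos φ₀ / cos φ along parallels.
At 64.7°: h = 1.000, k = 1.947; principal scales a = 1.947, b = 1.000.
sin(ω/2) = (a − b)/(a + b) = 0.9467/2.947 = 0.3213, so ω = 2 arcsin(0.3213) ≈ 37.5°.

37.5°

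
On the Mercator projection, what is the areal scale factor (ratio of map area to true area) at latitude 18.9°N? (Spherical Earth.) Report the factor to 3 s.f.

For Mercator, h = k = sec φ (a conformal cylindrical projection has a single point scale, 1/cos φ).
Areal scale = k² = sec²φ = 1/cos²(18.9°) = 1/0.9461² = 1.117.

1.12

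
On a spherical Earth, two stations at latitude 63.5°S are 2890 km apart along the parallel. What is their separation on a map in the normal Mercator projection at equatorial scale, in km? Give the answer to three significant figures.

For Mercator, h = k = sec φ (a conformal cylindrical projection has a single point scale, 1/cos φ).
Along the parallel, k = sec 63.5° = 1/0.4462 = 2.241.
Map distance = 2890 × 2.241 ≈ 6480 km.

6480 km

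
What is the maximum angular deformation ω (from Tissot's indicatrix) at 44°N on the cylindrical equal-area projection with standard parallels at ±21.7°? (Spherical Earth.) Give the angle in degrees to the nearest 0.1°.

29.0°

For cylindrical equal-area with standard parallel φ₀, h = cos φ / cos φ₀ and k = cos φ₀ / cos φ, so h·k = 1.
At 44°: h = 0.7742, k = 1.292; principal scales a = 1.292, b = 0.7742.
sin(ω/2) = (a − b)/(a + b) = 0.5174/2.066 = 0.2505, so ω = 2 arcsin(0.2505) ≈ 29.0°.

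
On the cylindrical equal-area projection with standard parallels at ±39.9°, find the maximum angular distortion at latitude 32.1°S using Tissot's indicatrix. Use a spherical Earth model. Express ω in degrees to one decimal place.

Cylindrical equal-area (φ₀ = 39.9°): h = cos φ / cos 39.9° along meridians, k = cos 39.9° / cos φ along parallels; h·k = 1.
At 32.1°: h = 1.104, k = 0.9056; principal scales a = 1.104, b = 0.9056.
sin(ω/2) = (a − b)/(a + b) = 0.1986/2.010 = 0.09882, so ω = 2 arcsin(0.09882) ≈ 11.3°.

11.3°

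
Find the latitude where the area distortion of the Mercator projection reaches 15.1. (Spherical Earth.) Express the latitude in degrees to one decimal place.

Mercator areal scale is sec²φ.
sec²φ = 15.1  ⇒  cos²φ = 0.06623  ⇒  cos φ = 0.2573.
φ = arccos(0.2573) ≈ 75.1°.

75.1°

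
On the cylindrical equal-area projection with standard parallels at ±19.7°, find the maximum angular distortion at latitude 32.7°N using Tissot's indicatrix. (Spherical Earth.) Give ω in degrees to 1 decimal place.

Cylindrical equal-area (φ₀ = 19.7°): h = cos φ / cos 19.7° along meridians, k = cos 19.7° / cos φ along parallels; h·k = 1.
At 32.7°: h = 0.8938, k = 1.119; principal scales a = 1.119, b = 0.8938.
sin(ω/2) = (a − b)/(a + b) = 0.2250/2.013 = 0.1118, so ω = 2 arcsin(0.1118) ≈ 12.8°.

12.8°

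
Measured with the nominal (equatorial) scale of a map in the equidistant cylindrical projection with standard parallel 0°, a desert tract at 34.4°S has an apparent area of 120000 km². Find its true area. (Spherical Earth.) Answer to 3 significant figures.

99000 km²

For the equirectangular projection with φ₀ = 0 (plate carrée), h = 1 along meridians and k = sec φ along parallels.
Areal scale = h·k = 1 × sec φ; at 34.4°, h = 1.000, k = 1.212, so h·k = 1.212.
True area = apparent / (areal scale) = 120000 / 1.212 ≈ 99000 km².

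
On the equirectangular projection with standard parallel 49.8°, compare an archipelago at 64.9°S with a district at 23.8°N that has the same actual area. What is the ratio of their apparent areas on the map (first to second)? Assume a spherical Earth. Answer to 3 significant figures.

The equidistant cylindrical projection with φ₀ = 49.8° has h = 1 (meridians true) and k = cos φ₀ / cos φ along parallels.
Areal scale at 64.9°: h·k = 1.000 × 1.522 = 1.522.
Areal scale at 23.8°: h·k = 1.000 × 0.7054 = 0.7054.
Ratio = 1.522/0.7054 ≈ 2.16.

2.16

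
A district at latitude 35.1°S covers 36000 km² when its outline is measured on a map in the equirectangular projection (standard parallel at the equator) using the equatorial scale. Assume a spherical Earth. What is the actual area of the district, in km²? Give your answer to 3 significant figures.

29500 km²

For the equirectangular projection with φ₀ = 0 (plate carrée), h = 1 along meridians and k = sec φ along parallels.
Areal scale = h·k = 1 × sec φ; at 35.1°, h = 1.000, k = 1.222, so h·k = 1.222.
True area = apparent / (areal scale) = 36000 / 1.222 ≈ 29500 km².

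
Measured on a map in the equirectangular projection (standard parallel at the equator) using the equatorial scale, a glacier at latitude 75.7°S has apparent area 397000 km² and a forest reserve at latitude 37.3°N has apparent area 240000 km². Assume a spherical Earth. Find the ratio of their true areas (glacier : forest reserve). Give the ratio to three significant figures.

0.514

On the plate carrée, areal scale = h·k = 1 × sec φ, so true area = apparent × cos φ.
True area of glacier: 397000 × cos(75.7°) = 397000 × 0.2470 = 98060 km².
True area of forest reserve: 240000 × cos(37.3°) = 240000 × 0.7955 = 190900 km².
Ratio = 98060 / 190900 ≈ 0.514.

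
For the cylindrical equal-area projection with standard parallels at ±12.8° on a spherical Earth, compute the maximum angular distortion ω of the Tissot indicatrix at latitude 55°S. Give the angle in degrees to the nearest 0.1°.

58.1°

Cylindrical equal-area (φ₀ = 12.8°): h = cos φ / cos 12.8° along meridians, k = cos 12.8° / cos φ along parallels; h·k = 1.
At 55°: h = 0.5882, k = 1.700; principal scales a = 1.700, b = 0.5882.
sin(ω/2) = (a − b)/(a + b) = 1.112/2.288 = 0.4859, so ω = 2 arcsin(0.4859) ≈ 58.1°.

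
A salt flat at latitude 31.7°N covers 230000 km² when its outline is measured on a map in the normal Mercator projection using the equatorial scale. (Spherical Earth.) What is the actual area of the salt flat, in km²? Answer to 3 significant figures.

166000 km²

Mercator is conformal, so the point scale is isotropic: h = k = sec φ = 1/cos φ.
Areal scale = k² = sec²φ = 1/cos²(31.7°) = 1/0.8508² = 1.381.
True area = apparent / (areal scale) = 230000 / 1.381 ≈ 166000 km².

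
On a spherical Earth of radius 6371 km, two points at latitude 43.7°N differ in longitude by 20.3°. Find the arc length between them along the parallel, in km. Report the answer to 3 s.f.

Arc length along a parallel = R cos φ · Δλ (with Δλ in radians).
= 6371 × cos 43.7° × (20.3° × π/180) = 6371 × 0.7230 × 0.3543 ≈ 1630 km.

1630 km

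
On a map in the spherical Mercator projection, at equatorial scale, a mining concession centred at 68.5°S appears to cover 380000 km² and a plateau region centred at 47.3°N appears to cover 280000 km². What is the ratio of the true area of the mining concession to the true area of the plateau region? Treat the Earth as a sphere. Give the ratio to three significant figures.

0.396

Mercator's areal exaggeration is sec²φ; hence true area = (apparent area) · cos²φ.
True area of mining concession: 380000 × cos²(68.5°) = 380000 × 0.1343 = 51040 km².
True area of plateau region: 280000 × cos²(47.3°) = 280000 × 0.4599 = 128800 km².
Ratio = 51040 / 128800 ≈ 0.396.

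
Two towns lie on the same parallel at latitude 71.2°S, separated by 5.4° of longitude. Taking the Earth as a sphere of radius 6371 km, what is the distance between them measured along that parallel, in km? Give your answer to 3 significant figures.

194 km

Arc length along a parallel = R cos φ · Δλ (with Δλ in radians).
= 6371 × cos 71.2° × (5.4° × π/180) = 6371 × 0.3223 × 0.09425 ≈ 194 km.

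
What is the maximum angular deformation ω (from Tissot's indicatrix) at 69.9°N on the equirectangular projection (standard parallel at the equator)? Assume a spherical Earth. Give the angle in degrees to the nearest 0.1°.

For the equirectangular projection with φ₀ = 0 (plate carrée), h = 1 along meridians and k = sec φ along parallels.
At 69.9°: h = 1.000, k = 2.910; principal scales a = 2.910, b = 1.000.
sin(ω/2) = (a − b)/(a + b) = 1.910/3.910 = 0.4885, so ω = 2 arcsin(0.4885) ≈ 58.5°.

58.5°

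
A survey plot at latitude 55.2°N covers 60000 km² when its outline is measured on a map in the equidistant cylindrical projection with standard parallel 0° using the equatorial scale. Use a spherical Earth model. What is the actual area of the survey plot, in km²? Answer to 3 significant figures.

34200 km²

For the equirectangular projection with φ₀ = 0 (plate carrée), h = 1 along meridians and k = sec φ along parallels.
Areal scale = h·k = 1 × sec φ; at 55.2°, h = 1.000, k = 1.752, so h·k = 1.752.
True area = apparent / (areal scale) = 60000 / 1.752 ≈ 34200 km².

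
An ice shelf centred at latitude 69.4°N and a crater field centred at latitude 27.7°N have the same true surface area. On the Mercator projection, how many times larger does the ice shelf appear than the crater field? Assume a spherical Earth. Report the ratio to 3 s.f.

On Mercator, area is exaggerated by sec²φ = 1/cos²φ.
At 69.4°: sec²(69.4°) = 1/0.3518² = 8.078.
At 27.7°: sec²(27.7°) = 1/0.8854² = 1.276.
Ratio = 8.078/1.276 = cos²(27.7°)/cos²(69.4°) ≈ 6.33.

6.33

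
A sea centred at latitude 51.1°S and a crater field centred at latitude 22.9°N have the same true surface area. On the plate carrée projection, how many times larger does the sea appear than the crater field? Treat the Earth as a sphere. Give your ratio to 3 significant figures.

Plate carrée maps x = Rλ, y = Rφ. The meridian scale is h = 1 and the parallel scale is k = 1/cos φ = sec φ.
Areal scale at 51.1°: h·k = 1.000 × 1.592 = 1.592.
Areal scale at 22.9°: h·k = 1.000 × 1.086 = 1.086.
Ratio = 1.592/1.086 ≈ 1.47.

1.47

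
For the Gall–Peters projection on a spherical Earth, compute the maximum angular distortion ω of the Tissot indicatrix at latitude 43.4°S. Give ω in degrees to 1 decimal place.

Gall–Peters is a cylindrical equal-area projection with standard parallels at ±45°. For cylindrical equal-area with standard parallel φ₀, h = cos φ / cos φ₀ and k = cos φ₀ / cos φ, so h·k = 1.
At 43.4°: h = 1.028, k = 0.9732; principal scales a = 1.028, b = 0.9732.
sin(ω/2) = (a − b)/(a + b) = 0.05433/2.001 = 0.02715, so ω = 2 arcsin(0.02715) ≈ 3.1°.

3.1°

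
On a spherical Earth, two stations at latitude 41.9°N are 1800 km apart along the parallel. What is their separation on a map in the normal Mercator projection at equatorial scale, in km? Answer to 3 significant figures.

For Mercator, h = k = sec φ (a conformal cylindrical projection has a single point scale, 1/cos φ).
Along the parallel, k = sec 41.9° = 1/0.7443 = 1.344.
Map distance = 1800 × 1.344 ≈ 2420 km.

2420 km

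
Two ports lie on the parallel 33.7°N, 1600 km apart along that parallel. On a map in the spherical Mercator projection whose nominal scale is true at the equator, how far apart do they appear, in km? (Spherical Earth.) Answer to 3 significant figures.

1920 km

The Mercator projection is conformal; its linear scale factor is the same in every direction and equals sec φ = 1/cos φ.
Along the parallel, k = sec 33.7° = 1/0.8320 = 1.202.
Map distance = 1600 × 1.202 ≈ 1920 km.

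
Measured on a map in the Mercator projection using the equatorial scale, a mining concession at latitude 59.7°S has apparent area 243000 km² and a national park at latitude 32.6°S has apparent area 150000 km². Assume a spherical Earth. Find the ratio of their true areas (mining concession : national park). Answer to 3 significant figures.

Since Mercator area scale is 1/cos²φ, the true area equals the apparent area multiplied by cos²φ.
True area of mining concession: 243000 × cos²(59.7°) = 243000 × 0.2545 = 61860 km².
True area of national park: 150000 × cos²(32.6°) = 150000 × 0.7097 = 106500 km².
Ratio = 61860 / 106500 ≈ 0.581.

0.581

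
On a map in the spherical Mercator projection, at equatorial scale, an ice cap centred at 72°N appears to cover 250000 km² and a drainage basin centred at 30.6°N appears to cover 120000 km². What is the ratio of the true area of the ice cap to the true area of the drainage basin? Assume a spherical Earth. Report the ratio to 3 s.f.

0.269

Mercator's areal exaggeration is sec²φ; hence true area = (apparent area) · cos²φ.
True area of ice cap: 250000 × cos²(72°) = 250000 × 0.09549 = 23870 km².
True area of drainage basin: 120000 × cos²(30.6°) = 120000 × 0.7409 = 88910 km².
Ratio = 23870 / 88910 ≈ 0.269.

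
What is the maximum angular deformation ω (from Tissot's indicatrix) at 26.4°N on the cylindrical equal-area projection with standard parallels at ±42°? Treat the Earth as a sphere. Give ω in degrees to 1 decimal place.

21.3°

For cylindrical equal-area with standard parallel φ₀, h = cos φ / cos φ₀ and k = cos φ₀ / cos φ, so h·k = 1.
At 26.4°: h = 1.205, k = 0.8297; principal scales a = 1.205, b = 0.8297.
sin(ω/2) = (a − b)/(a + b) = 0.3756/2.035 = 0.1846, so ω = 2 arcsin(0.1846) ≈ 21.3°.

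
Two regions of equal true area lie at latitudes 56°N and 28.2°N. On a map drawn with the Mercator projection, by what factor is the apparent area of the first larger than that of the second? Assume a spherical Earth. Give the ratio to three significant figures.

2.48

On Mercator, area is exaggerated by sec²φ = 1/cos²φ.
At 56°: sec²(56°) = 1/0.5592² = 3.198.
At 28.2°: sec²(28.2°) = 1/0.8813² = 1.288.
Ratio = 3.198/1.288 = cos²(28.2°)/cos²(56°) ≈ 2.48.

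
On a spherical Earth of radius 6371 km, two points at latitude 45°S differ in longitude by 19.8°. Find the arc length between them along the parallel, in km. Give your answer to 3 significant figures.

Arc length along a parallel = R cos φ · Δλ (with Δλ in radians).
= 6371 × cos 45° × (19.8° × π/180) = 6371 × 0.7071 × 0.3456 ≈ 1560 km.

1560 km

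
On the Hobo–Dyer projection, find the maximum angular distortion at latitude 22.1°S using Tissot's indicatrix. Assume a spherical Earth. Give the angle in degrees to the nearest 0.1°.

The Hobo–Dyer projection is cylindrical equal-area with φ₀ = 37.5°. For cylindrical equal-area with standard parallel φ₀, h = cos φ / cos φ₀ and k = cos φ₀ / cos φ, so h·k = 1.
At 22.1°: h = 1.168, k = 0.8563; principal scales a = 1.168, b = 0.8563.
sin(ω/2) = (a − b)/(a + b) = 0.3116/2.024 = 0.1539, so ω = 2 arcsin(0.1539) ≈ 17.7°.

17.7°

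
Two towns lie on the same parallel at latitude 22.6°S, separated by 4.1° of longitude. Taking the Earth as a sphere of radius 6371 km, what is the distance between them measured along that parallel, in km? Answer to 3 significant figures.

Arc length along a parallel = R cos φ · Δλ (with Δλ in radians).
= 6371 × cos 22.6° × (4.1° × π/180) = 6371 × 0.9232 × 0.07156 ≈ 421 km.

421 km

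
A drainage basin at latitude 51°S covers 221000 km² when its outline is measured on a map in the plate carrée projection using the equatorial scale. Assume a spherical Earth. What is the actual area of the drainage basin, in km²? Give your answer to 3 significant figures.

For the equirectangular projection with φ₀ = 0 (plate carrée), h = 1 along meridians and k = sec φ along parallels.
Areal scale = h·k = 1 × sec φ; at 51°, h = 1.000, k = 1.589, so h·k = 1.589.
True area = apparent / (areal scale) = 221000 / 1.589 ≈ 139000 km².

139000 km²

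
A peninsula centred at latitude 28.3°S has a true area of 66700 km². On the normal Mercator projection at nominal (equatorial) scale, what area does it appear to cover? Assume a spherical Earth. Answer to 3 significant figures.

The Mercator projection is conformal; its linear scale factor is the same in every direction and equals sec φ = 1/cos φ.
Areal scale = k² = sec²φ = 1/cos²(28.3°) = 1/0.8805² = 1.290.
Apparent area = 66700 × 1.290 ≈ 86000 km².

86000 km²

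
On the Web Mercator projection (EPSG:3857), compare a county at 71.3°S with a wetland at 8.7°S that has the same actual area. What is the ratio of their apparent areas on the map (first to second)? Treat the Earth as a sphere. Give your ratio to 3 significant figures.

On Mercator, area is exaggerated by sec²φ = 1/cos²φ.
At 71.3°: sec²(71.3°) = 1/0.3206² = 9.728.
At 8.7°: sec²(8.7°) = 1/0.9885² = 1.023.
Ratio = 9.728/1.023 = cos²(8.7°)/cos²(71.3°) ≈ 9.51.

9.51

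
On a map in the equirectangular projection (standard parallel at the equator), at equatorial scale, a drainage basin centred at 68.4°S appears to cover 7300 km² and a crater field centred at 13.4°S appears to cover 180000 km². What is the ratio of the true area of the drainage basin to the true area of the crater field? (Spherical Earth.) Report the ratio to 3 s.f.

On the plate carrée, areal scale = h·k = 1 × sec φ, so true area = apparent × cos φ.
True area of drainage basin: 7300 × cos(68.4°) = 7300 × 0.3681 = 2687 km².
True area of crater field: 180000 × cos(13.4°) = 180000 × 0.9728 = 175100 km².
Ratio = 2687 / 175100 ≈ 0.0153.

0.0153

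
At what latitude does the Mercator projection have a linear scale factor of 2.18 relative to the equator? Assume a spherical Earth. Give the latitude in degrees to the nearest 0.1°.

Mercator scale is k = sec φ = 1/cos φ.
1/cos φ = 2.18  ⇒  cos φ = 0.4587  ⇒  φ = arccos(0.4587) ≈ 62.7°.

62.7°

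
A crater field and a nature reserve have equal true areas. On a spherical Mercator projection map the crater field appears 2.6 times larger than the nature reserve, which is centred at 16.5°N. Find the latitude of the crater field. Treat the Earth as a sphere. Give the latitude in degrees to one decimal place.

53.5°

On Mercator, (apparent₁)/(apparent₂) = sec²φ₁ / sec²φ₂ when true areas are equal.
cos²φ₂ / cos²φ₁ = 2.6  ⇒  cos φ₁ = cos 16.5° / √2.6 = 0.9588/1.612 = 0.5946.
φ₁ = arccos(0.5946) ≈ 53.5°.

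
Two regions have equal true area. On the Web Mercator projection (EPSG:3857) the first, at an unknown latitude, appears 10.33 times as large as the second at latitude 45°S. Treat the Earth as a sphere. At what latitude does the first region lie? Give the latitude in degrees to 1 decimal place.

77.3°

For equal true areas on Mercator, apparent areas scale as sec²φ, so the ratio is cos²φ₂ / cos²φ₁.
cos²φ₂ / cos²φ₁ = 10.33  ⇒  cos φ₁ = cos 45° / √10.33 = 0.7071/3.214 = 0.2200.
φ₁ = arccos(0.2200) ≈ 77.3°.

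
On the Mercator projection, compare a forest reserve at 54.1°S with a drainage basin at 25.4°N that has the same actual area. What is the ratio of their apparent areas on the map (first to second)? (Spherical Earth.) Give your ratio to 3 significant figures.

Mercator is conformal with k = sec φ, so areal scale = k² = sec²φ.
At 54.1°: sec²(54.1°) = 1/0.5864² = 2.908.
At 25.4°: sec²(25.4°) = 1/0.9033² = 1.225.
Ratio = 2.908/1.225 = cos²(25.4°)/cos²(54.1°) ≈ 2.37.

2.37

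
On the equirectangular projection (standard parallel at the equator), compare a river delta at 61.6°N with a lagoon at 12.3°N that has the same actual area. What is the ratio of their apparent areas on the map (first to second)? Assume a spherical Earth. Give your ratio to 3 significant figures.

2.05

For the equirectangular projection with φ₀ = 0 (plate carrée), h = 1 along meridians and k = sec φ along parallels.
Areal scale at 61.6°: h·k = 1.000 × 2.103 = 2.103.
Areal scale at 12.3°: h·k = 1.000 × 1.023 = 1.023.
Ratio = 2.103/1.023 ≈ 2.05.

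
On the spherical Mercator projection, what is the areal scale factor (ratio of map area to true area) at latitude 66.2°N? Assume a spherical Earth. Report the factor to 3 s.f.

6.14

For Mercator, h = k = sec φ (a conformal cylindrical projection has a single point scale, 1/cos φ).
Areal scale = k² = sec²φ = 1/cos²(66.2°) = 1/0.4035² = 6.141.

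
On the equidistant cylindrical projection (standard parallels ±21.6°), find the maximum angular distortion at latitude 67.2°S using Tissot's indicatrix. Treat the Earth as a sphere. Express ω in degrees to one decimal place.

48.6°

In the equirectangular projection with standard parallel φ₀ = 21.6° (x = Rλ cos φ₀, y = Rφ), meridians are true-scale (h = 1) and the parallel scale is k = cos φ₀ / cos φ.
At 67.2°: h = 1.000, k = 2.399; principal scales a = 2.399, b = 1.000.
sin(ω/2) = (a − b)/(a + b) = 1.399/3.399 = 0.4116, so ω = 2 arcsin(0.4116) ≈ 48.6°.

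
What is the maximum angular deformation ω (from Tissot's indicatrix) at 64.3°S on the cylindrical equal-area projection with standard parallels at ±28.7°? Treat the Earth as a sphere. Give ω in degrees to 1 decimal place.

For cylindrical equal-area with standard parallel φ₀, h = cos φ / cos φ₀ and k = cos φ₀ / cos φ, so h·k = 1.
At 64.3°: h = 0.4944, k = 2.023; principal scales a = 2.023, b = 0.4944.
sin(ω/2) = (a − b)/(a + b) = 1.528/2.517 = 0.6072, so ω = 2 arcsin(0.6072) ≈ 74.8°.

74.8°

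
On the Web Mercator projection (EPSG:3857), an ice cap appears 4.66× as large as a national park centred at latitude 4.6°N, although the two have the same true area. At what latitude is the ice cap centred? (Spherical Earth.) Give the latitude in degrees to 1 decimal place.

On Mercator, (apparent₁)/(apparent₂) = sec²φ₁ / sec²φ₂ when true areas are equal.
cos²φ₂ / cos²φ₁ = 4.66  ⇒  cos φ₁ = cos 4.6° / √4.66 = 0.9968/2.159 = 0.4617.
φ₁ = arccos(0.4617) ≈ 62.5°.

62.5°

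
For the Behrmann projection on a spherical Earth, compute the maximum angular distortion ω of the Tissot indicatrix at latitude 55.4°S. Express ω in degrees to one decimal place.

47.0°

The Behrmann projection is cylindrical equal-area with φ₀ = 30°. A cylindrical equal-area projection with standard parallel φ₀ has meridian scale h = cos φ / cos φ₀ and parallel scale k = cos φ₀ / cos φ (so areas are preserved, h·k = 1).
At 55.4°: h = 0.6557, k = 1.525; principal scales a = 1.525, b = 0.6557.
sin(ω/2) = (a − b)/(a + b) = 0.8694/2.181 = 0.3987, so ω = 2 arcsin(0.3987) ≈ 47.0°.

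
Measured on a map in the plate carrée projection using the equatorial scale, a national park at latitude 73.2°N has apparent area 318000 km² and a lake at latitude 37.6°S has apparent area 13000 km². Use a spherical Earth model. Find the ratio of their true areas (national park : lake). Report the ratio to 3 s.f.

8.92

On the plate carrée, areal scale = h·k = 1 × sec φ, so true area = apparent × cos φ.
True area of national park: 318000 × cos(73.2°) = 318000 × 0.2890 = 91910 km².
True area of lake: 13000 × cos(37.6°) = 13000 × 0.7923 = 10300 km².
Ratio = 91910 / 10300 ≈ 8.92.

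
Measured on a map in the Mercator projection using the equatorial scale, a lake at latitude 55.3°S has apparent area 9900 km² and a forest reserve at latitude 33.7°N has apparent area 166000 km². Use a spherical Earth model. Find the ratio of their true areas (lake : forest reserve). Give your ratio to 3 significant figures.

0.0279

On Mercator the areal scale is sec²φ, so true area = apparent × cos²φ.
True area of lake: 9900 × cos²(55.3°) = 9900 × 0.3241 = 3208 km².
True area of forest reserve: 166000 × cos²(33.7°) = 166000 × 0.6921 = 114900 km².
Ratio = 3208 / 114900 ≈ 0.0279.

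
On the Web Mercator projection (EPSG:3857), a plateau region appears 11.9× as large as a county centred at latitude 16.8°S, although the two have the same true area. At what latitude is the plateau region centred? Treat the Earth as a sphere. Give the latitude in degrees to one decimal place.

73.9°

On Mercator, (apparent₁)/(apparent₂) = sec²φ₁ / sec²φ₂ when true areas are equal.
cos²φ₂ / cos²φ₁ = 11.9  ⇒  cos φ₁ = cos 16.8° / √11.9 = 0.9573/3.450 = 0.2775.
φ₁ = arccos(0.2775) ≈ 73.9°.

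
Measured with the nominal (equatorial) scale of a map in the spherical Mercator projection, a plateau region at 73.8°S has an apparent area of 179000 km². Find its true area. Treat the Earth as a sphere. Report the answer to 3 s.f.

13900 km²

Mercator is conformal, so the point scale is isotropic: h = k = sec φ = 1/cos φ.
Areal scale = k² = sec²φ = 1/cos²(73.8°) = 1/0.2790² = 12.85.
True area = apparent / (areal scale) = 179000 / 12.85 ≈ 13900 km².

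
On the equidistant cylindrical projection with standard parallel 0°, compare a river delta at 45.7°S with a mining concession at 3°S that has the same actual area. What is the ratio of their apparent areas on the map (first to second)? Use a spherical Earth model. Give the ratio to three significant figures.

1.43

Plate carrée maps x = Rλ, y = Rφ. The meridian scale is h = 1 and the parallel scale is k = 1/cos φ = sec φ.
Areal scale at 45.7°: h·k = 1.000 × 1.432 = 1.432.
Areal scale at 3°: h·k = 1.000 × 1.001 = 1.001.
Ratio = 1.432/1.001 ≈ 1.43.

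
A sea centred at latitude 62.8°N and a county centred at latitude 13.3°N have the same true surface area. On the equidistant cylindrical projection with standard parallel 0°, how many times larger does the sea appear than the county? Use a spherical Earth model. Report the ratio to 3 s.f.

2.13

Plate carrée maps x = Rλ, y = Rφ. The meridian scale is h = 1 and the parallel scale is k = 1/cos φ = sec φ.
Areal scale at 62.8°: h·k = 1.000 × 2.188 = 2.188.
Areal scale at 13.3°: h·k = 1.000 × 1.028 = 1.028.
Ratio = 2.188/1.028 ≈ 2.13.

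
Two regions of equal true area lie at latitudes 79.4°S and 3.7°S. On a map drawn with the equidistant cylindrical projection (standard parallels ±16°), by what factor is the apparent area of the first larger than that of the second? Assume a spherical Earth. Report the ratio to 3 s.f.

5.42

The equidistant cylindrical projection with φ₀ = 16° has h = 1 (meridians true) and k = cos φ₀ / cos φ along parallels.
Areal scale at 79.4°: h·k = 1.000 × 5.226 = 5.226.
Areal scale at 3.7°: h·k = 1.000 × 0.9633 = 0.9633.
Ratio = 5.226/0.9633 ≈ 5.42.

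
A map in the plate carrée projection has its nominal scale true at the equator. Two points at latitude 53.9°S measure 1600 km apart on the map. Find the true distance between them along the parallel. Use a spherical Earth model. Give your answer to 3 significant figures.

943 km

Plate carrée maps x = Rλ, y = Rφ. The meridian scale is h = 1 and the parallel scale is k = 1/cos φ = sec φ.
Along the parallel at 53.9°, map distances are exaggerated by k = sec 53.9° = 1.697.
True distance = 1600 / 1.697 = 1600 × cos 53.9° ≈ 943 km.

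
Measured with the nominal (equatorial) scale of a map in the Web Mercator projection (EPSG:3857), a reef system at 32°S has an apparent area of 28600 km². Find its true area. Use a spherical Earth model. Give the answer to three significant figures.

20600 km²

For Mercator, h = k = sec φ (a conformal cylindrical projection has a single point scale, 1/cos φ).
Areal scale = k² = sec²φ = 1/cos²(32°) = 1/0.8480² = 1.390.
True area = apparent / (areal scale) = 28600 / 1.390 ≈ 20600 km².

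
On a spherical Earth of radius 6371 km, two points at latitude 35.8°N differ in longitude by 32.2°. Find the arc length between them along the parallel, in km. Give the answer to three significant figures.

Arc length along a parallel = R cos φ · Δλ (with Δλ in radians).
= 6371 × cos 35.8° × (32.2° × π/180) = 6371 × 0.8111 × 0.5620 ≈ 2900 km.

2900 km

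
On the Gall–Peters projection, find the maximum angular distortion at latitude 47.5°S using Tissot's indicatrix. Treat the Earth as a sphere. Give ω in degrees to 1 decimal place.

5.2°

The Gall–Peters projection is cylindrical equal-area with φ₀ = 45°. For cylindrical equal-area with standard parallel φ₀, h = cos φ / cos φ₀ and k = cos φ₀ / cos φ, so h·k = 1.
At 47.5°: h = 0.9554, k = 1.047; principal scales a = 1.047, b = 0.9554.
sin(ω/2) = (a − b)/(a + b) = 0.09122/2.002 = 0.04556, so ω = 2 arcsin(0.04556) ≈ 5.2°.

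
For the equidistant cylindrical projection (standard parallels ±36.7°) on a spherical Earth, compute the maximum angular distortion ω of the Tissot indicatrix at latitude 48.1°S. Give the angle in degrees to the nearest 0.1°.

10.5°

With standard parallel φ₀ = 36.7°, the equirectangular projection gives x = Rλ cos φ₀, y = Rφ, so h = 1 and k = cos 36.7° / cos φ.
At 48.1°: h = 1.000, k = 1.201; principal scales a = 1.201, b = 1.000.
sin(ω/2) = (a − b)/(a + b) = 0.2006/2.201 = 0.09114, so ω = 2 arcsin(0.09114) ≈ 10.5°.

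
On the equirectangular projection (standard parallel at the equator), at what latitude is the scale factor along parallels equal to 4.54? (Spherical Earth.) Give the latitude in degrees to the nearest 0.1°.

Plate carrée: h = 1, k = sec φ along parallels.
sec φ = 4.54  ⇒  cos φ = 0.2203  ⇒  φ ≈ 77.3°.

77.3°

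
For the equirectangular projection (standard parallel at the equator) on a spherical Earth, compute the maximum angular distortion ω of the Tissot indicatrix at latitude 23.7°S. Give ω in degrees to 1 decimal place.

5.0°

For the equirectangular projection with φ₀ = 0 (plate carrée), h = 1 along meridians and k = sec φ along parallels.
At 23.7°: h = 1.000, k = 1.092; principal scales a = 1.092, b = 1.000.
sin(ω/2) = (a − b)/(a + b) = 0.09211/2.092 = 0.04403, so ω = 2 arcsin(0.04403) ≈ 5.0°.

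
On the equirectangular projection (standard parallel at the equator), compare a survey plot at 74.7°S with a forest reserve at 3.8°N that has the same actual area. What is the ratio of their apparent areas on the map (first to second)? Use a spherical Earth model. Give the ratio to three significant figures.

Plate carrée maps x = Rλ, y = Rφ. The meridian scale is h = 1 and the parallel scale is k = 1/cos φ = sec φ.
Areal scale at 74.7°: h·k = 1.000 × 3.790 = 3.790.
Areal scale at 3.8°: h·k = 1.000 × 1.002 = 1.002.
Ratio = 3.790/1.002 ≈ 3.78.

3.78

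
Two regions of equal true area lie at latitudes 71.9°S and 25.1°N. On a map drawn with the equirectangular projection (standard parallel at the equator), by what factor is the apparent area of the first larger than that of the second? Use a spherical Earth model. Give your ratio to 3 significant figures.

In the plate carrée (x = Rλ, y = Rφ), meridians are true-scale (h = 1) and parallels are stretched by k = sec φ.
Areal scale at 71.9°: h·k = 1.000 × 3.219 = 3.219.
Areal scale at 25.1°: h·k = 1.000 × 1.104 = 1.104.
Ratio = 3.219/1.104 ≈ 2.91.

2.91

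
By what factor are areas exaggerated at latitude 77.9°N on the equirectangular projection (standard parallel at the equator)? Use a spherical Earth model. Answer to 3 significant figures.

In the plate carrée (x = Rλ, y = Rφ), meridians are true-scale (h = 1) and parallels are stretched by k = sec φ.
Areal scale = h·k = 1 × sec φ; at 77.9°, h = 1.000, k = 4.771, so h·k = 4.771.

4.77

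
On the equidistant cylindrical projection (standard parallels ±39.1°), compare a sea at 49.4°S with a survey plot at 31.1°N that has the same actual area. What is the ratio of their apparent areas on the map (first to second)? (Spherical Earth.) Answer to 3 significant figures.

1.32

With standard parallel φ₀ = 39.1°, the equirectangular projection gives x = Rλ cos φ₀, y = Rφ, so h = 1 and k = cos 39.1° / cos φ.
Areal scale at 49.4°: h·k = 1.000 × 1.192 = 1.192.
Areal scale at 31.1°: h·k = 1.000 × 0.9063 = 0.9063.
Ratio = 1.192/0.9063 ≈ 1.32.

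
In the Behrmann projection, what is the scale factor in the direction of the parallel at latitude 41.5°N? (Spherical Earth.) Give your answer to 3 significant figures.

Behrmann is a cylindrical equal-area projection with standard parallels at ±30°. Cylindrical equal-area (φ₀ = 30°): h = cos φ / cos 30° along meridians, k = cos 30° / cos φ along parallels; h·k = 1.
k = cos 30° / cos 41.5° = 0.8660/0.7490 = 1.156.

1.16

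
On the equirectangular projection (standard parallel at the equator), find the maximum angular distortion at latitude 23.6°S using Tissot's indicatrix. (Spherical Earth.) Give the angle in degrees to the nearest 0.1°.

5.0°

In the plate carrée (x = Rλ, y = Rφ), meridians are true-scale (h = 1) and parallels are stretched by k = sec φ.
At 23.6°: h = 1.000, k = 1.091; principal scales a = 1.091, b = 1.000.
sin(ω/2) = (a − b)/(a + b) = 0.09127/2.091 = 0.04364, so ω = 2 arcsin(0.04364) ≈ 5.0°.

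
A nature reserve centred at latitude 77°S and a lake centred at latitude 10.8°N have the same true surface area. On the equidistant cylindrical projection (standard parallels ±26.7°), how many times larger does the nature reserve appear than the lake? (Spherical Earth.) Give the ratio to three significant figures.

4.37

The equidistant cylindrical projection with φ₀ = 26.7° has h = 1 (meridians true) and k = cos φ₀ / cos φ along parallels.
Areal scale at 77°: h·k = 1.000 × 3.971 = 3.971.
Areal scale at 10.8°: h·k = 1.000 × 0.9095 = 0.9095.
Ratio = 3.971/0.9095 ≈ 4.37.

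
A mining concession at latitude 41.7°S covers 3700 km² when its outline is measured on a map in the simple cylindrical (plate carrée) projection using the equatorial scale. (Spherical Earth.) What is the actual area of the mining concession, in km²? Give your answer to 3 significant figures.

2760 km²

For the equirectangular projection with φ₀ = 0 (plate carrée), h = 1 along meridians and k = sec φ along parallels.
Areal scale = h·k = 1 × sec φ; at 41.7°, h = 1.000, k = 1.339, so h·k = 1.339.
True area = apparent / (areal scale) = 3700 / 1.339 ≈ 2760 km².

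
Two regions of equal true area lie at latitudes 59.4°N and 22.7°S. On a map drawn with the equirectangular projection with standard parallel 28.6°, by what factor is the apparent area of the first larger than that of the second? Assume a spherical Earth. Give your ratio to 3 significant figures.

1.81

The equidistant cylindrical projection with φ₀ = 28.6° has h = 1 (meridians true) and k = cos φ₀ / cos φ along parallels.
Areal scale at 59.4°: h·k = 1.000 × 1.725 = 1.725.
Areal scale at 22.7°: h·k = 1.000 × 0.9517 = 0.9517.
Ratio = 1.725/0.9517 ≈ 1.81.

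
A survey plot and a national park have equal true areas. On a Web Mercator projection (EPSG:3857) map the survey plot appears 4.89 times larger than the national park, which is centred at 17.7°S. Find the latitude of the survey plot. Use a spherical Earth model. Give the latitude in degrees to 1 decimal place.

64.5°

For equal true areas on Mercator, apparent areas scale as sec²φ, so the ratio is cos²φ₂ / cos²φ₁.
cos²φ₂ / cos²φ₁ = 4.89  ⇒  cos φ₁ = cos 17.7° / √4.89 = 0.9527/2.211 = 0.4308.
φ₁ = arccos(0.4308) ≈ 64.5°.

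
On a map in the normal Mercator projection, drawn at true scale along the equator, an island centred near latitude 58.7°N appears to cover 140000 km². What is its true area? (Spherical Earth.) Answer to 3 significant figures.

For Mercator, h = k = sec φ (a conformal cylindrical projection has a single point scale, 1/cos φ).
Areal scale = k² = sec²φ = 1/cos²(58.7°) = 1/0.5195² = 3.705.
True area = apparent / (areal scale) = 140000 / 3.705 ≈ 37800 km².

37800 km²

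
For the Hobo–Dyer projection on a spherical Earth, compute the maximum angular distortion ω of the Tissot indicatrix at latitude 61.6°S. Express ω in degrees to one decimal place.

Hobo–Dyer is a cylindrical equal-area projection with standard parallels at ±37.5°. For cylindrical equal-area with standard parallel φ₀, h = cos φ / cos φ₀ and k = cos φ₀ / cos φ, so h·k = 1.
At 61.6°: h = 0.5995, k = 1.668; principal scales a = 1.668, b = 0.5995.
sin(ω/2) = (a − b)/(a + b) = 1.069/2.268 = 0.4712, so ω = 2 arcsin(0.4712) ≈ 56.2°.

56.2°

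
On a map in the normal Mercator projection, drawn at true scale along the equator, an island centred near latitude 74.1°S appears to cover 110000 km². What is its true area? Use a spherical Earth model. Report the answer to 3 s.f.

8260 km²

For Mercator, h = k = sec φ (a conformal cylindrical projection has a single point scale, 1/cos φ).
Areal scale = k² = sec²φ = 1/cos²(74.1°) = 1/0.2740² = 13.32.
True area = apparent / (areal scale) = 110000 / 13.32 ≈ 8260 km².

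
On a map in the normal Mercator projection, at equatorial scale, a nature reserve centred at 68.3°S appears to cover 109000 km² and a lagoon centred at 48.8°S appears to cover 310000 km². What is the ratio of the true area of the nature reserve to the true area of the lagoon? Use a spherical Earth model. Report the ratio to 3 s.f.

0.111

Since Mercator area scale is 1/cos²φ, the true area equals the apparent area multiplied by cos²φ.
True area of nature reserve: 109000 × cos²(68.3°) = 109000 × 0.1367 = 14900 km².
True area of lagoon: 310000 × cos²(48.8°) = 310000 × 0.4339 = 134500 km².
Ratio = 14900 / 134500 ≈ 0.111.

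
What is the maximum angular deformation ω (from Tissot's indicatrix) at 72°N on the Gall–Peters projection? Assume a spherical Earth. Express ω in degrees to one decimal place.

85.6°

The Gall–Peters projection is cylindrical equal-area with φ₀ = 45°. A cylindrical equal-area projection with standard parallel φ₀ has meridian scale h = cos φ / cos φ₀ and parallel scale k = cos φ₀ / cos φ (so areas are preserved, h·k = 1).
At 72°: h = 0.4370, k = 2.288; principal scales a = 2.288, b = 0.4370.
sin(ω/2) = (a − b)/(a + b) = 1.851/2.725 = 0.6793, so ω = 2 arcsin(0.6793) ≈ 85.6°.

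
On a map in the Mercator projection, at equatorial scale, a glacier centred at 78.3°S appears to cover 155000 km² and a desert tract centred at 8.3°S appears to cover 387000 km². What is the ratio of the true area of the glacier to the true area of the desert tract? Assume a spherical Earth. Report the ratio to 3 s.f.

0.0168

On Mercator the areal scale is sec²φ, so true area = apparent × cos²φ.
True area of glacier: 155000 × cos²(78.3°) = 155000 × 0.04112 = 6374 km².
True area of desert tract: 387000 × cos²(8.3°) = 387000 × 0.9792 = 378900 km².
Ratio = 6374 / 378900 ≈ 0.0168.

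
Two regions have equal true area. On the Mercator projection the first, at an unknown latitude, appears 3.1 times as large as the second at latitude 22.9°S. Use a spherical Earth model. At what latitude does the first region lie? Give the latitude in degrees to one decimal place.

58.5°

Mercator areal scale is sec²φ, so apparent-area ratio = sec²φ₁ / sec²φ₂ = cos²φ₂ / cos²φ₁.
cos²φ₂ / cos²φ₁ = 3.1  ⇒  cos φ₁ = cos 22.9° / √3.1 = 0.9212/1.761 = 0.5232.
φ₁ = arccos(0.5232) ≈ 58.5°.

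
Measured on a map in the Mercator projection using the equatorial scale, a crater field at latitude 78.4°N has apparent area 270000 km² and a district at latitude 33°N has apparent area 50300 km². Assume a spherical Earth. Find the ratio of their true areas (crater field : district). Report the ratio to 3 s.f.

On Mercator the areal scale is sec²φ, so true area = apparent × cos²φ.
True area of crater field: 270000 × cos²(78.4°) = 270000 × 0.04043 = 10920 km².
True area of district: 50300 × cos²(33°) = 50300 × 0.7034 = 35380 km².
Ratio = 10920 / 35380 ≈ 0.309.

0.309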